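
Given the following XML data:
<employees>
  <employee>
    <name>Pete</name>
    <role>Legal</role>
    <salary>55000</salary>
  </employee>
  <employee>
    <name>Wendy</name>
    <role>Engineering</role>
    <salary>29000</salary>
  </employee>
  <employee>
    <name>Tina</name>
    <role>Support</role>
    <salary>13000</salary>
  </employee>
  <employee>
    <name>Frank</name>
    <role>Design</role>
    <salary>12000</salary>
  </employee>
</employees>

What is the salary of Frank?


Searching for <employee> with <name>Frank</name>
Found at position 4
<salary>12000</salary>

ANSWER: 12000


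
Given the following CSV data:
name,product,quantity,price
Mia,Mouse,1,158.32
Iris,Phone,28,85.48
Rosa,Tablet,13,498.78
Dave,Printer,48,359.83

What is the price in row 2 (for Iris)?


Row 2: Iris
Column 'price' = 85.48

ANSWER: 85.48


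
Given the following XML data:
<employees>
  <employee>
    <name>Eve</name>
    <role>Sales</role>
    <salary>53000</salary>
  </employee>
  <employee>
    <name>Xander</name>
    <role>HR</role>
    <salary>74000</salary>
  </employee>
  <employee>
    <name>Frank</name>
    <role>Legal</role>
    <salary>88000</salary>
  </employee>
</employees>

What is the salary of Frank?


Searching for <employee> with <name>Frank</name>
Found at position 3
<salary>88000</salary>

ANSWER: 88000


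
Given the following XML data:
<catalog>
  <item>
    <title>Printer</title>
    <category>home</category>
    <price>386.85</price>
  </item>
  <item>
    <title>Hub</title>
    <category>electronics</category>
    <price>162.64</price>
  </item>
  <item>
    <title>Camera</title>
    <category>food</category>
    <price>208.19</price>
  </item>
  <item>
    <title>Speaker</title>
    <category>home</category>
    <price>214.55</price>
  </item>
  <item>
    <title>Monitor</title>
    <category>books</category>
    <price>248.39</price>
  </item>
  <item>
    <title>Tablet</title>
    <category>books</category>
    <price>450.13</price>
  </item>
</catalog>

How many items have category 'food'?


Scanning <item> elements for <category>food</category>:
  Item 3: Camera -> MATCH
Count: 1

ANSWER: 1


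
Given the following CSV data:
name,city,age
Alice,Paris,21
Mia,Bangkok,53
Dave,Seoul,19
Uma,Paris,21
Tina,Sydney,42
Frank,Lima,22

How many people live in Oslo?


Scanning city column for 'Oslo':
Total matches: 0

ANSWER: 0


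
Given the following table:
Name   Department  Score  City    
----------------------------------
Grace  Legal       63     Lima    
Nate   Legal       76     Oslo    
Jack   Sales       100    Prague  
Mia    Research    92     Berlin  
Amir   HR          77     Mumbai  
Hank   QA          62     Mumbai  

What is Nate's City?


Row 2: Nate
City = Oslo

ANSWER: Oslo


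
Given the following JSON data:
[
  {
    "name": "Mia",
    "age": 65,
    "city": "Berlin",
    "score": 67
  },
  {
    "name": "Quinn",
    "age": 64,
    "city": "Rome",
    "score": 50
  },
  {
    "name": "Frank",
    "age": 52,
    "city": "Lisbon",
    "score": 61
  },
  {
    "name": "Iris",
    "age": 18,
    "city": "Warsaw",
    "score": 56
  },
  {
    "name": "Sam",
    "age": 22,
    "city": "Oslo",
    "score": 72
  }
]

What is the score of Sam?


Looking up record where name = Sam
Record index: 4
Field 'score' = 72

ANSWER: 72


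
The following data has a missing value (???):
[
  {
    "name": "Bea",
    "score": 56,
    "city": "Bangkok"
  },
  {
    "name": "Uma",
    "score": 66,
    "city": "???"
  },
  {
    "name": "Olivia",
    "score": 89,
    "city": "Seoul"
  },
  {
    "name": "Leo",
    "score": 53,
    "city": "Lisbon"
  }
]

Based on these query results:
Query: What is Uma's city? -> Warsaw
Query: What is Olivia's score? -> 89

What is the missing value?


The missing value is Uma's city
From query: Uma's city = Warsaw

ANSWER: Warsaw


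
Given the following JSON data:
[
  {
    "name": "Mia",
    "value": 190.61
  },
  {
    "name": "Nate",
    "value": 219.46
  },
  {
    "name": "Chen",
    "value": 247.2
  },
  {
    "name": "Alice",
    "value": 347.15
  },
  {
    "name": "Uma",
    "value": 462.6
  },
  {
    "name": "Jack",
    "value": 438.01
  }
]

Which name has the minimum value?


Comparing values:
  Mia: 190.61
  Nate: 219.46
  Chen: 247.2
  Alice: 347.15
  Uma: 462.6
  Jack: 438.01
Minimum: Mia (190.61)

ANSWER: Mia


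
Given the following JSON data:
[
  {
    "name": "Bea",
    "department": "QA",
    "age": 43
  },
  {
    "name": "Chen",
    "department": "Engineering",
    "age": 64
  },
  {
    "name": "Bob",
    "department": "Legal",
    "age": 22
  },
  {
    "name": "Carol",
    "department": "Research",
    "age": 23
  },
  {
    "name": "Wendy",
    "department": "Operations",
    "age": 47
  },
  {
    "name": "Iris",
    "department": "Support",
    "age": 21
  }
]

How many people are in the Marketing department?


Scanning records for department = Marketing
  No matches found
Count: 0

ANSWER: 0


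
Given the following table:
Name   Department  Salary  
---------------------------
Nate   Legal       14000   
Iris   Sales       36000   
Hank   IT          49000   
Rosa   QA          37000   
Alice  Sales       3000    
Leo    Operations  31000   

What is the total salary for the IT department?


IT department members:
  Hank: 49000
Total = 49000 = 49000

ANSWER: 49000


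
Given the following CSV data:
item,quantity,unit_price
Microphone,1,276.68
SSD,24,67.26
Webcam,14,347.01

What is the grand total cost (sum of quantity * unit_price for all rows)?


Computing row totals:
  Microphone: 1 * 276.68 = 276.68
  SSD: 24 * 67.26 = 1614.24
  Webcam: 14 * 347.01 = 4858.14
Grand total = 276.68 + 1614.24 + 4858.14 = 6749.06

ANSWER: 6749.06


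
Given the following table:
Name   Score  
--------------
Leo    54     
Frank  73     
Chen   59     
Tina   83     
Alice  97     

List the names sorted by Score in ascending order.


Sorting by Score (ascending):
  Leo: 54
  Chen: 59
  Frank: 73
  Tina: 83
  Alice: 97


ANSWER: Leo, Chen, Frank, Tina, Alice


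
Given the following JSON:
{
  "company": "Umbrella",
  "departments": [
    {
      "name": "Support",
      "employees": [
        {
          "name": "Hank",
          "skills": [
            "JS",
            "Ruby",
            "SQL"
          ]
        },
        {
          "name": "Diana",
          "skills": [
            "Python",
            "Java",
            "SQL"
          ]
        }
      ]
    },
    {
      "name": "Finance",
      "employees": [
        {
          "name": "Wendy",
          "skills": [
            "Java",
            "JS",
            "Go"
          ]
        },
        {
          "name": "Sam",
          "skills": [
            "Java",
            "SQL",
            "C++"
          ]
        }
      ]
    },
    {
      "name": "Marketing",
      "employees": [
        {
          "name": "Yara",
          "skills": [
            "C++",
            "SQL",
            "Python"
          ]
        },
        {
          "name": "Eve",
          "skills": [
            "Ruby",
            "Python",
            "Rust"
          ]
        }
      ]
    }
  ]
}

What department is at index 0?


Path: departments[0].name
Value: Support

ANSWER: Support


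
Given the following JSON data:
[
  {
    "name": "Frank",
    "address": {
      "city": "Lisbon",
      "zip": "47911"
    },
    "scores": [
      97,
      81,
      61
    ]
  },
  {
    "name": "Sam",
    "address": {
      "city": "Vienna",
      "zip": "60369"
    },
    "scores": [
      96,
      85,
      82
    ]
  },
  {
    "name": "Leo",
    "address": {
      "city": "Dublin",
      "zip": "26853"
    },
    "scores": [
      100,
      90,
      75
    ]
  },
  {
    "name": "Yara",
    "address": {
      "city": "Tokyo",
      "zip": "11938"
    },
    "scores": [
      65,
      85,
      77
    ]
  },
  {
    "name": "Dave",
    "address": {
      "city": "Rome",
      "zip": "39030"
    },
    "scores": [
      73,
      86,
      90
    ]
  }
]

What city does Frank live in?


Path: records[0].address.city
Value: Lisbon

ANSWER: Lisbon


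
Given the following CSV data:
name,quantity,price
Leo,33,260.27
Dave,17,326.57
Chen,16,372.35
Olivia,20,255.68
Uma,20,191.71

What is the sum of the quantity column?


Values in 'quantity' column:
  Row 1: 33
  Row 2: 17
  Row 3: 16
  Row 4: 20
  Row 5: 20
Sum = 33 + 17 + 16 + 20 + 20 = 106

ANSWER: 106


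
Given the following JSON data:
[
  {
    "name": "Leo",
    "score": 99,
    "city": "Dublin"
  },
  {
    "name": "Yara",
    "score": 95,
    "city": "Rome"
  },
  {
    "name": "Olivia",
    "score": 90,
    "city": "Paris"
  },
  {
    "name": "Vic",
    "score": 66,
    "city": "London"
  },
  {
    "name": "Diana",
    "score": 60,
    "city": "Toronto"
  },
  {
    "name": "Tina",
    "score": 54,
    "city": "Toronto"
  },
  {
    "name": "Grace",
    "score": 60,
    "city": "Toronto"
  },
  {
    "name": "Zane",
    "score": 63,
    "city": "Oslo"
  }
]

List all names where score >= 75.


Filtering records where score >= 75:
  Leo (score=99) -> YES
  Yara (score=95) -> YES
  Olivia (score=90) -> YES
  Vic (score=66) -> no
  Diana (score=60) -> no
  Tina (score=54) -> no
  Grace (score=60) -> no
  Zane (score=63) -> no


ANSWER: Leo, Yara, Olivia


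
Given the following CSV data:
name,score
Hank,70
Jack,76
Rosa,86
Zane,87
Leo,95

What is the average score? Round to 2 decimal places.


Scores: 70, 76, 86, 87, 95
Sum = 414
Count = 5
Average = 414 / 5 = 82.80

ANSWER: 82.80


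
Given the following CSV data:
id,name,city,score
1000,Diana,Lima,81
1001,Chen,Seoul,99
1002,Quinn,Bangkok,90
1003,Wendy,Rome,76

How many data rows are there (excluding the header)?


Counting rows (excluding header):
Header: id,name,city,score
Data rows: 4

ANSWER: 4


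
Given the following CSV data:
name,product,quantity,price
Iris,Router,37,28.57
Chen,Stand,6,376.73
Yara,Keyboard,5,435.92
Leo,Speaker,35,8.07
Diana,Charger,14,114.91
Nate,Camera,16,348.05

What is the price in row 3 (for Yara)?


Row 3: Yara
Column 'price' = 435.92

ANSWER: 435.92


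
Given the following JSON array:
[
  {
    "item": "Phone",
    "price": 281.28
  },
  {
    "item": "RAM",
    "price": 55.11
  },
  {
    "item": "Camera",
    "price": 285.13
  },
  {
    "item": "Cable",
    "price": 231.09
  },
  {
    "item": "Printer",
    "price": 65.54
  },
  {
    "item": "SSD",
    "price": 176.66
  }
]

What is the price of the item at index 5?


Array index 5 -> SSD
price = 176.66

ANSWER: 176.66


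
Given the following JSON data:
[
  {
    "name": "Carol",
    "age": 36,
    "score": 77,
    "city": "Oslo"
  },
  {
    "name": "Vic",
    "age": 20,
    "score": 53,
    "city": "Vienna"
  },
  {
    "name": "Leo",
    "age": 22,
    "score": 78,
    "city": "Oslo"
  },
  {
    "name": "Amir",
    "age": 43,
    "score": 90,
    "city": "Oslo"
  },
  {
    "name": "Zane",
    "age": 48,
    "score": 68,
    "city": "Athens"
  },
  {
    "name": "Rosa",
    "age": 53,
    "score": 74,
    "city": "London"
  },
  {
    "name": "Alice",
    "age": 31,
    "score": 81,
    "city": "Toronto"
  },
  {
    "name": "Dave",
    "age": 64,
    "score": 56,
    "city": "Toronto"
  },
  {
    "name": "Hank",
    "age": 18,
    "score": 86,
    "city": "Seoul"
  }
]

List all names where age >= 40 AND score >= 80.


Checking both conditions:
  Carol (age=36, score=77) -> no
  Vic (age=20, score=53) -> no
  Leo (age=22, score=78) -> no
  Amir (age=43, score=90) -> YES
  Zane (age=48, score=68) -> no
  Rosa (age=53, score=74) -> no
  Alice (age=31, score=81) -> no
  Dave (age=64, score=56) -> no
  Hank (age=18, score=86) -> no


ANSWER: Amir


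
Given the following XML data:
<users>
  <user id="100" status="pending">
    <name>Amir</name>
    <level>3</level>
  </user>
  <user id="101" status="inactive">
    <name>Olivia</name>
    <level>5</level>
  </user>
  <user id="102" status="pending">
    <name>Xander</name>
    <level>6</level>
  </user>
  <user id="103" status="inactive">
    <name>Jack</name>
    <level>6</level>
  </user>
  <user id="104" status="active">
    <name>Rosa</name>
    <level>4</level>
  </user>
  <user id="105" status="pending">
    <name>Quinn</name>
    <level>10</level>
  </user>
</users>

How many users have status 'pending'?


Counting users with status='pending':
  Amir (id=100) -> MATCH
  Xander (id=102) -> MATCH
  Quinn (id=105) -> MATCH
Count: 3

ANSWER: 3


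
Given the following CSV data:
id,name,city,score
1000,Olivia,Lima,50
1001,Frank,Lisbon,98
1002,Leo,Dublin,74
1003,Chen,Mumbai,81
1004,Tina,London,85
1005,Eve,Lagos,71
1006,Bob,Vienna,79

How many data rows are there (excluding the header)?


Counting rows (excluding header):
Header: id,name,city,score
Data rows: 7

ANSWER: 7


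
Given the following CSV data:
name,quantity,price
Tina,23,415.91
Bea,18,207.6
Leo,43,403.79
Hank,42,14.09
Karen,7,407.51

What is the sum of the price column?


Values in 'price' column:
  Row 1: 415.91
  Row 2: 207.6
  Row 3: 403.79
  Row 4: 14.09
  Row 5: 407.51
Sum = 415.91 + 207.6 + 403.79 + 14.09 + 407.51 = 1448.9

ANSWER: 1448.9


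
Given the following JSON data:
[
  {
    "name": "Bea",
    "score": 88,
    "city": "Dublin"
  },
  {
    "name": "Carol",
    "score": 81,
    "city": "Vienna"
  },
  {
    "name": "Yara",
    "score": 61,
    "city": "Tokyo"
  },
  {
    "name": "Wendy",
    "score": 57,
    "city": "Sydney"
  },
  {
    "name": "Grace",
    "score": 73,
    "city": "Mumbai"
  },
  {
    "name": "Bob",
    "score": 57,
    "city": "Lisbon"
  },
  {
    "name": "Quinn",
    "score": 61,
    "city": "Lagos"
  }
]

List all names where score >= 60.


Filtering records where score >= 60:
  Bea (score=88) -> YES
  Carol (score=81) -> YES
  Yara (score=61) -> YES
  Wendy (score=57) -> no
  Grace (score=73) -> YES
  Bob (score=57) -> no
  Quinn (score=61) -> YES


ANSWER: Bea, Carol, Yara, Grace, Quinn


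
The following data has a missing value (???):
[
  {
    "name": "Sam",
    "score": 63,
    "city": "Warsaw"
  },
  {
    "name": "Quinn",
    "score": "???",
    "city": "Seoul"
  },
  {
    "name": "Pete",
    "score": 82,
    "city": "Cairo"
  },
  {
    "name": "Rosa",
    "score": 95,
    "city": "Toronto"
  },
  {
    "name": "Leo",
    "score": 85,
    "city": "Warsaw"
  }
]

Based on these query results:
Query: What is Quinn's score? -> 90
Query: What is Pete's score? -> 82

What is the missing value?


The missing value is Quinn's score
From query: Quinn's score = 90

ANSWER: 90


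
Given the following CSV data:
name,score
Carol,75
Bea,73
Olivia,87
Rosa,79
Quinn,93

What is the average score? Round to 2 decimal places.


Scores: 75, 73, 87, 79, 93
Sum = 407
Count = 5
Average = 407 / 5 = 81.40

ANSWER: 81.40


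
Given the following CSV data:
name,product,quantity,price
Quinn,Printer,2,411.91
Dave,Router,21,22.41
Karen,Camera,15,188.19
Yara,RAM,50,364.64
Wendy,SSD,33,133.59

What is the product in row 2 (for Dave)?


Row 2: Dave
Column 'product' = Router

ANSWER: Router


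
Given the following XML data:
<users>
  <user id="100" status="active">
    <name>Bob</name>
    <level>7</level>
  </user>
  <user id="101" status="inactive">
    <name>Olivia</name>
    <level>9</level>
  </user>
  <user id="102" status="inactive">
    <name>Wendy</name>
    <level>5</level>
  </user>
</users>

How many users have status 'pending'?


Counting users with status='pending':
Count: 0

ANSWER: 0


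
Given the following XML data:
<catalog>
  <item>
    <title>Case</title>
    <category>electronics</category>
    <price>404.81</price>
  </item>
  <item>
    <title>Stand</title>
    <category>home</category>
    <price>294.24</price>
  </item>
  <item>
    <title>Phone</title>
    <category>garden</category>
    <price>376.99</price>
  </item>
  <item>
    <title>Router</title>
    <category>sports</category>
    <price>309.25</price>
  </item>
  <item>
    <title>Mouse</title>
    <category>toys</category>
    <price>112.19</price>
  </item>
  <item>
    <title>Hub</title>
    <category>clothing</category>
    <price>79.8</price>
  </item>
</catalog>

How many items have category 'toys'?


Scanning <item> elements for <category>toys</category>:
  Item 5: Mouse -> MATCH
Count: 1

ANSWER: 1


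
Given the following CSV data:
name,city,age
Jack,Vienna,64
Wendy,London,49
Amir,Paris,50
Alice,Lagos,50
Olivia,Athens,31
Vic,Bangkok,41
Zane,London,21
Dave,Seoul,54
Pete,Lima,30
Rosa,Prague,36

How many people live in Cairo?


Scanning city column for 'Cairo':
Total matches: 0

ANSWER: 0


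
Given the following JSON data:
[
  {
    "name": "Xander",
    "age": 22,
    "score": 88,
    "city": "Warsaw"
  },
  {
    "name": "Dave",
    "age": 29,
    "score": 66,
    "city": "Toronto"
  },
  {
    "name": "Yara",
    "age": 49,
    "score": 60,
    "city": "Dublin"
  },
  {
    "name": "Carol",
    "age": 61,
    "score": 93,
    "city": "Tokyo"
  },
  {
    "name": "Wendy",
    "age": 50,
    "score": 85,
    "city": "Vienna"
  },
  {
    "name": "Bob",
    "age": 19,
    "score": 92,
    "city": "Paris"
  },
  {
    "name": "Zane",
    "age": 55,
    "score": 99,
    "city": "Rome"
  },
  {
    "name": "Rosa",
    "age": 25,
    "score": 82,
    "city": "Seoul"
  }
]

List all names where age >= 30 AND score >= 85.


Checking both conditions:
  Xander (age=22, score=88) -> no
  Dave (age=29, score=66) -> no
  Yara (age=49, score=60) -> no
  Carol (age=61, score=93) -> YES
  Wendy (age=50, score=85) -> YES
  Bob (age=19, score=92) -> no
  Zane (age=55, score=99) -> YES
  Rosa (age=25, score=82) -> no


ANSWER: Carol, Wendy, Zane


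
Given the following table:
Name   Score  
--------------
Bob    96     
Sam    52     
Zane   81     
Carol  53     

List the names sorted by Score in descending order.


Sorting by Score (descending):
  Bob: 96
  Zane: 81
  Carol: 53
  Sam: 52


ANSWER: Bob, Zane, Carol, Sam


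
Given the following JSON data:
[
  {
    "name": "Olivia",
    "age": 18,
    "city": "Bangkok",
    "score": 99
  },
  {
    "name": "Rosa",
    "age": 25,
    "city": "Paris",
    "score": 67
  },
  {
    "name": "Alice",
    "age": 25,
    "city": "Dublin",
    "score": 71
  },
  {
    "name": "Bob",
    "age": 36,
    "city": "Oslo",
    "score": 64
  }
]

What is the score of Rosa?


Looking up record where name = Rosa
Record index: 1
Field 'score' = 67

ANSWER: 67


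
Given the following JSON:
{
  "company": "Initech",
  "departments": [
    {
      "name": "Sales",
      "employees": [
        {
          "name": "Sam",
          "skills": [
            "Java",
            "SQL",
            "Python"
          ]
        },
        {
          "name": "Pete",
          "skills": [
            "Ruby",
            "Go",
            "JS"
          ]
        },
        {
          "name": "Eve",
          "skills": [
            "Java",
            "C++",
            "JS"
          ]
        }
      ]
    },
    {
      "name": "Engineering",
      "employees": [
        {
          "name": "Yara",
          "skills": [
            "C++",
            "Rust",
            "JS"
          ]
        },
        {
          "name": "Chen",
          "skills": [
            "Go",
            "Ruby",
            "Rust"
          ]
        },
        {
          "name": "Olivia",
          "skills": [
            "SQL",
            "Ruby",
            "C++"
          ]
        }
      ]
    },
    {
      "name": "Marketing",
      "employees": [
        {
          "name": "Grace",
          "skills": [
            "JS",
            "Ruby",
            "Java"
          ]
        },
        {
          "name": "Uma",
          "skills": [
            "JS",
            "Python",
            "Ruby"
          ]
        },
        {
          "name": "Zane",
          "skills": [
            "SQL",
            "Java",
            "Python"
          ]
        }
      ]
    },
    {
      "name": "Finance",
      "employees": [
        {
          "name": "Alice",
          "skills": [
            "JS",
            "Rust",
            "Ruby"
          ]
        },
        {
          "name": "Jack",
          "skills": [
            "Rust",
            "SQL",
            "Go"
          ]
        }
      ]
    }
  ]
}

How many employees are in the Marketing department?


Path: departments[2].employees
Count: 3

ANSWER: 3


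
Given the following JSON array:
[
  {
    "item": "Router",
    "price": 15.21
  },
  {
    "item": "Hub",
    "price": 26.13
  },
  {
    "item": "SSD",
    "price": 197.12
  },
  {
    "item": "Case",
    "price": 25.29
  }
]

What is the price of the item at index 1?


Array index 1 -> Hub
price = 26.13

ANSWER: 26.13


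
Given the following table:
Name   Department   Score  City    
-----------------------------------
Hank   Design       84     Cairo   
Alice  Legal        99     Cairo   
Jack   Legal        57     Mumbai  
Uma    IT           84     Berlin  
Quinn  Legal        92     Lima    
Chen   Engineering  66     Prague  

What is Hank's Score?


Row 1: Hank
Score = 84

ANSWER: 84


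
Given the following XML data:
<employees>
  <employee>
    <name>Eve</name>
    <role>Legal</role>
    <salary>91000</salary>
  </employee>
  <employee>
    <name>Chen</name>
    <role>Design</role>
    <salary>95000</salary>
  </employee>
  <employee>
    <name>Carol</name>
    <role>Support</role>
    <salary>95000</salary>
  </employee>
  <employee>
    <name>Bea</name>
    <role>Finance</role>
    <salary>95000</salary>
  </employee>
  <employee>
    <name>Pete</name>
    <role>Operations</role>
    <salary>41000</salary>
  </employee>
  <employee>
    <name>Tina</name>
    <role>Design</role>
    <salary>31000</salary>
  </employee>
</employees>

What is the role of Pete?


Searching for <employee> with <name>Pete</name>
Found at position 5
<role>Operations</role>

ANSWER: Operations


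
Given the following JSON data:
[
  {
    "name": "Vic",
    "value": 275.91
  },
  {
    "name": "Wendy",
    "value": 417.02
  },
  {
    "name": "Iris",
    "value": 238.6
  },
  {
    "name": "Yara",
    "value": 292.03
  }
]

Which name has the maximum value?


Comparing values:
  Vic: 275.91
  Wendy: 417.02
  Iris: 238.6
  Yara: 292.03
Maximum: Wendy (417.02)

ANSWER: Wendy


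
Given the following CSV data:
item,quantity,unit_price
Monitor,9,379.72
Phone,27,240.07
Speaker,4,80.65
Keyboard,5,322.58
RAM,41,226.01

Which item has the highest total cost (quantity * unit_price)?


Computing row totals:
  Monitor: 3417.48
  Phone: 6481.89
  Speaker: 322.6
  Keyboard: 1612.9
  RAM: 9266.41
Maximum: RAM (9266.41)

ANSWER: RAM


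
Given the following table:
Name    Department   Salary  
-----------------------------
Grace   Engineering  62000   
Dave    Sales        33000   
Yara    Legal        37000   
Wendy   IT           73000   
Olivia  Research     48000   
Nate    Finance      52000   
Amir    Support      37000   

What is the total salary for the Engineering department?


Engineering department members:
  Grace: 62000
Total = 62000 = 62000

ANSWER: 62000


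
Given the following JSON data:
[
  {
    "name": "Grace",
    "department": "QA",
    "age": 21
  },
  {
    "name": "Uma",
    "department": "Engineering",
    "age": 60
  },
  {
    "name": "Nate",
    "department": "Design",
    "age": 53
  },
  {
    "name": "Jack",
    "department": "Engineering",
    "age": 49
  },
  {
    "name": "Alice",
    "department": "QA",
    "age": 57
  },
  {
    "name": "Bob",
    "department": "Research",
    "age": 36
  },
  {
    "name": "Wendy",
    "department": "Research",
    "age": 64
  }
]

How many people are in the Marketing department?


Scanning records for department = Marketing
  No matches found
Count: 0

ANSWER: 0


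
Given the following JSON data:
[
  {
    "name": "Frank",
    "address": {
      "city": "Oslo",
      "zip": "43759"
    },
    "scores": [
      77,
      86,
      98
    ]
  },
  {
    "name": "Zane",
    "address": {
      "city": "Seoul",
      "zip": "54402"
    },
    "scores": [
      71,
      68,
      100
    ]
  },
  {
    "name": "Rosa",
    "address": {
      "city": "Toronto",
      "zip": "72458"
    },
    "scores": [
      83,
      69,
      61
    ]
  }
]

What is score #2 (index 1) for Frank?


Path: records[0].scores[1]
Value: 86

ANSWER: 86


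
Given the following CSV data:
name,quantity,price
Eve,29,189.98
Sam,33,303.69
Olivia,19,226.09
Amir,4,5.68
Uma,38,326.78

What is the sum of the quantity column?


Values in 'quantity' column:
  Row 1: 29
  Row 2: 33
  Row 3: 19
  Row 4: 4
  Row 5: 38
Sum = 29 + 33 + 19 + 4 + 38 = 123

ANSWER: 123


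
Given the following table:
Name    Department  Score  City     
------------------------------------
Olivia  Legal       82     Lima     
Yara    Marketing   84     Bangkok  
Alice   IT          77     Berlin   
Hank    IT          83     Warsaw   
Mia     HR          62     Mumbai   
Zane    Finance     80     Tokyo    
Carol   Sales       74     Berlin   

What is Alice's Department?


Row 3: Alice
Department = IT

ANSWER: IT


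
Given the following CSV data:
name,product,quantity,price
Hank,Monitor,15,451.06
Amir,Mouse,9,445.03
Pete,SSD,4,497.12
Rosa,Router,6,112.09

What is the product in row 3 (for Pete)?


Row 3: Pete
Column 'product' = SSD

ANSWER: SSD


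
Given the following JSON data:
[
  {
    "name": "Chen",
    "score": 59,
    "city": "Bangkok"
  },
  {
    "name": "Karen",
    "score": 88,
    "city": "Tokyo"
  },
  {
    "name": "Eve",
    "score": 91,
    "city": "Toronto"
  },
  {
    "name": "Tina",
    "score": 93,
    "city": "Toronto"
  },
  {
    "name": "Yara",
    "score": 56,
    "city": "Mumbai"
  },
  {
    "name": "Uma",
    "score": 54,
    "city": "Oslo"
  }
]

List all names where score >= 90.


Filtering records where score >= 90:
  Chen (score=59) -> no
  Karen (score=88) -> no
  Eve (score=91) -> YES
  Tina (score=93) -> YES
  Yara (score=56) -> no
  Uma (score=54) -> no


ANSWER: Eve, Tina


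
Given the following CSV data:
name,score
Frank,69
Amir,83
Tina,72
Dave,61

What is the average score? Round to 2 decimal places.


Scores: 69, 83, 72, 61
Sum = 285
Count = 4
Average = 285 / 4 = 71.25

ANSWER: 71.25


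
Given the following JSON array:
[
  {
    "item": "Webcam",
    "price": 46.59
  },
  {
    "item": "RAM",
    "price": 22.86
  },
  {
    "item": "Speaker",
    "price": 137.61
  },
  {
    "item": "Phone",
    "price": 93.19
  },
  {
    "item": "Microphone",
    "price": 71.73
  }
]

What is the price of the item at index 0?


Array index 0 -> Webcam
price = 46.59

ANSWER: 46.59


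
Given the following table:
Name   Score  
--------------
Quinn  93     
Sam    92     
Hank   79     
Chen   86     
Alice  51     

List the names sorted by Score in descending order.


Sorting by Score (descending):
  Quinn: 93
  Sam: 92
  Chen: 86
  Hank: 79
  Alice: 51


ANSWER: Quinn, Sam, Chen, Hank, Alice


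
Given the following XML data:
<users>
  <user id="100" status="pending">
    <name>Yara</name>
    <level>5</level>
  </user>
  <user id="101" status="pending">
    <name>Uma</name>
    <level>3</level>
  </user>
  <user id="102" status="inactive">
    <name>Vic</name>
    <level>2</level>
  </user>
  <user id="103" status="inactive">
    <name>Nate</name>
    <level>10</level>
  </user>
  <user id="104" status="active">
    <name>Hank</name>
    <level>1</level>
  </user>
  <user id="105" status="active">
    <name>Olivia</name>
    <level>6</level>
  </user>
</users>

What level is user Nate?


Finding user: Nate
<level>10</level>

ANSWER: 10


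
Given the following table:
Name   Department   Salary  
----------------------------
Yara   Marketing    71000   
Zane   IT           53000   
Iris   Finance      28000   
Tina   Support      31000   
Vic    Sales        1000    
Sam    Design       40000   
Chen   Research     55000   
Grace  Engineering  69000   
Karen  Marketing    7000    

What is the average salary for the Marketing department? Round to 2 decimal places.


Marketing department members:
  Yara: 71000
  Karen: 7000
Sum = 78000
Count = 2
Average = 78000 / 2 = 39000.00

ANSWER: 39000.00


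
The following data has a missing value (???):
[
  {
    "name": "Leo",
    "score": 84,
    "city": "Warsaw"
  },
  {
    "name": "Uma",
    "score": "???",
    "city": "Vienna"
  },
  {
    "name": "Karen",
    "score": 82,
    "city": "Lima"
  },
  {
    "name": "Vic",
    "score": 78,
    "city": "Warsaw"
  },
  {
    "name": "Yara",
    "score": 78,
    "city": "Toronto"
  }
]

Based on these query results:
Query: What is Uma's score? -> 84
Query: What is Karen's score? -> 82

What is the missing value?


The missing value is Uma's score
From query: Uma's score = 84

ANSWER: 84


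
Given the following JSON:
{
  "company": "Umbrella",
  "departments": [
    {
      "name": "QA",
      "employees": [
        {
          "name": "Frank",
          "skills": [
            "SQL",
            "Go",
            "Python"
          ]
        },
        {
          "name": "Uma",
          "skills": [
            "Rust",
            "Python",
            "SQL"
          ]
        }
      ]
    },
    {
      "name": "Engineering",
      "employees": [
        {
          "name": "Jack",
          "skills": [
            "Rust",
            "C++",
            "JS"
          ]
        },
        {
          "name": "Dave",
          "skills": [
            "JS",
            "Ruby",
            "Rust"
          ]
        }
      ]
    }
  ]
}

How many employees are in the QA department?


Path: departments[0].employees
Count: 2

ANSWER: 2


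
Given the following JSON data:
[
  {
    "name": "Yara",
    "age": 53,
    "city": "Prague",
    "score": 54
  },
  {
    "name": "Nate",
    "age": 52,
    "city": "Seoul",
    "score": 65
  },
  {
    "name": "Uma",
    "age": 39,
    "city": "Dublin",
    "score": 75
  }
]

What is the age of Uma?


Looking up record where name = Uma
Record index: 2
Field 'age' = 39

ANSWER: 39


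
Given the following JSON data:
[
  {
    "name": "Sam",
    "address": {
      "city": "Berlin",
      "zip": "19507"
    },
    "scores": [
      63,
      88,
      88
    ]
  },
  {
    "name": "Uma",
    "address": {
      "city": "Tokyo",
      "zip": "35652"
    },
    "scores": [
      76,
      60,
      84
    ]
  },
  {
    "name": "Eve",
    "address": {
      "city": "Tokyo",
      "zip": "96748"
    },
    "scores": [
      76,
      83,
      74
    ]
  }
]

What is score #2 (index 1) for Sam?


Path: records[0].scores[1]
Value: 88

ANSWER: 88


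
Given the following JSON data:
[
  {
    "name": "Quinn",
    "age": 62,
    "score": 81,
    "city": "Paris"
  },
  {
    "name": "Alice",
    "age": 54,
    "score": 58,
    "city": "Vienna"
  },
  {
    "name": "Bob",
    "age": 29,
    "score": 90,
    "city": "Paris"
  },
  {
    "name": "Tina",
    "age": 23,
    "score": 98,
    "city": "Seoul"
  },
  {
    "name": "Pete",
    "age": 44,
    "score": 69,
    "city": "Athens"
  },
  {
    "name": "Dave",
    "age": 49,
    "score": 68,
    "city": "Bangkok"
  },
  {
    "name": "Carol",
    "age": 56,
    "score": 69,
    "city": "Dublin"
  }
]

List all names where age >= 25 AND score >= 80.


Checking both conditions:
  Quinn (age=62, score=81) -> YES
  Alice (age=54, score=58) -> no
  Bob (age=29, score=90) -> YES
  Tina (age=23, score=98) -> no
  Pete (age=44, score=69) -> no
  Dave (age=49, score=68) -> no
  Carol (age=56, score=69) -> no


ANSWER: Quinn, Bob


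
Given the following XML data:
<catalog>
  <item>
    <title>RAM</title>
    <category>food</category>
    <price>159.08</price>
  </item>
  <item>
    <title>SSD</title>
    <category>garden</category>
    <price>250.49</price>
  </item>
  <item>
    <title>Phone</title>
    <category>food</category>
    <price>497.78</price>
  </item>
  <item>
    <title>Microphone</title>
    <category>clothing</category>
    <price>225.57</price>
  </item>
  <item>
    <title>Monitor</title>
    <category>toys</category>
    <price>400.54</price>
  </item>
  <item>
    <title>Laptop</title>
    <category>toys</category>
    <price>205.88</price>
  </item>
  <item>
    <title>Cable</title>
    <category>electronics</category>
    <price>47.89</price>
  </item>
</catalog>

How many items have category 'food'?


Scanning <item> elements for <category>food</category>:
  Item 1: RAM -> MATCH
  Item 3: Phone -> MATCH
Count: 2

ANSWER: 2


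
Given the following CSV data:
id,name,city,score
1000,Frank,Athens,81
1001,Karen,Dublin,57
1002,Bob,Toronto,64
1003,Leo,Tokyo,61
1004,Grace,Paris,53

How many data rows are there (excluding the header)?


Counting rows (excluding header):
Header: id,name,city,score
Data rows: 5

ANSWER: 5


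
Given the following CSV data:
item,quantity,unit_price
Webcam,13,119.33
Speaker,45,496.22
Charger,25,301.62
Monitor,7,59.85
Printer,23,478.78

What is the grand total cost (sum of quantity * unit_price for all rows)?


Computing row totals:
  Webcam: 13 * 119.33 = 1551.29
  Speaker: 45 * 496.22 = 22329.9
  Charger: 25 * 301.62 = 7540.5
  Monitor: 7 * 59.85 = 418.95
  Printer: 23 * 478.78 = 11011.94
Grand total = 1551.29 + 22329.9 + 7540.5 + 418.95 + 11011.94 = 42852.58

ANSWER: 42852.58


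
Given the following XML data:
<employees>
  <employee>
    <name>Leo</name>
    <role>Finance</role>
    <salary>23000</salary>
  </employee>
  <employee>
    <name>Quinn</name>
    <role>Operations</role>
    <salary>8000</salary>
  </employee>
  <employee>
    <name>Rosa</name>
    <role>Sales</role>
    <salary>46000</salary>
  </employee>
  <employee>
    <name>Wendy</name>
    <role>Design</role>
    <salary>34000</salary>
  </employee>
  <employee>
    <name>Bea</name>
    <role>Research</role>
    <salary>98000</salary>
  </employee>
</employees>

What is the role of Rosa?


Searching for <employee> with <name>Rosa</name>
Found at position 3
<role>Sales</role>

ANSWER: Sales


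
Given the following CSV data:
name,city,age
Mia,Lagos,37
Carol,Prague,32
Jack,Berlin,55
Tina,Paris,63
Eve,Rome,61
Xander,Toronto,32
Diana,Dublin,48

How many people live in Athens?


Scanning city column for 'Athens':
Total matches: 0

ANSWER: 0


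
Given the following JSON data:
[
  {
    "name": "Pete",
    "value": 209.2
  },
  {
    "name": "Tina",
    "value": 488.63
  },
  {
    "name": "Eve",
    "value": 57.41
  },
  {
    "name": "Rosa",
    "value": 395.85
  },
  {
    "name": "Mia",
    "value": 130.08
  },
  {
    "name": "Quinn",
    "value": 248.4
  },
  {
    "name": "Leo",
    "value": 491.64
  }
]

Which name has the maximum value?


Comparing values:
  Pete: 209.2
  Tina: 488.63
  Eve: 57.41
  Rosa: 395.85
  Mia: 130.08
  Quinn: 248.4
  Leo: 491.64
Maximum: Leo (491.64)

ANSWER: Leo


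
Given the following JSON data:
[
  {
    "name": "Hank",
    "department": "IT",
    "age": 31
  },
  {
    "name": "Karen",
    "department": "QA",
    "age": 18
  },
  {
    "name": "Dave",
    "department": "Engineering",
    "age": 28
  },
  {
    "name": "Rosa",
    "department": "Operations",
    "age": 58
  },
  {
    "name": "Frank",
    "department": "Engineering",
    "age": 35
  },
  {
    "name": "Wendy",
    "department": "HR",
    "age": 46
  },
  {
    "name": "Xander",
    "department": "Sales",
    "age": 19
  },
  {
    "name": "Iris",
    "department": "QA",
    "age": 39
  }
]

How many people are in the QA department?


Scanning records for department = QA
  Record 1: Karen
  Record 7: Iris
Count: 2

ANSWER: 2


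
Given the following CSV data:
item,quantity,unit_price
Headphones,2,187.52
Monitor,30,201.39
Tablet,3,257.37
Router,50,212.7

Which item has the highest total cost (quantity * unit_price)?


Computing row totals:
  Headphones: 375.04
  Monitor: 6041.7
  Tablet: 772.11
  Router: 10635.0
Maximum: Router (10635.0)

ANSWER: Router


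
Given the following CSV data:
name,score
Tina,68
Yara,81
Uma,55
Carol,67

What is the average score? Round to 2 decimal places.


Scores: 68, 81, 55, 67
Sum = 271
Count = 4
Average = 271 / 4 = 67.75

ANSWER: 67.75


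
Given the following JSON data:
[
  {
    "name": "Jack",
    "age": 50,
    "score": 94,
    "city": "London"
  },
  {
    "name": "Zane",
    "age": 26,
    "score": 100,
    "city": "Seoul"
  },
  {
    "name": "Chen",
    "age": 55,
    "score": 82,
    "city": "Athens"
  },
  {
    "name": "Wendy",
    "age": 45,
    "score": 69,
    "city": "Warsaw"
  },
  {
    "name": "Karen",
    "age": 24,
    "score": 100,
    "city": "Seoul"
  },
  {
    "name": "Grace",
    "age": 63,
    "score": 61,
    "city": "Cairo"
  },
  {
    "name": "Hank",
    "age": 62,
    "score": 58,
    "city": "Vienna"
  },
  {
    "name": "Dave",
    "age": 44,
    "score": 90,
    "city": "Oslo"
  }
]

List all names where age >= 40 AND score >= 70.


Checking both conditions:
  Jack (age=50, score=94) -> YES
  Zane (age=26, score=100) -> no
  Chen (age=55, score=82) -> YES
  Wendy (age=45, score=69) -> no
  Karen (age=24, score=100) -> no
  Grace (age=63, score=61) -> no
  Hank (age=62, score=58) -> no
  Dave (age=44, score=90) -> YES


ANSWER: Jack, Chen, Dave


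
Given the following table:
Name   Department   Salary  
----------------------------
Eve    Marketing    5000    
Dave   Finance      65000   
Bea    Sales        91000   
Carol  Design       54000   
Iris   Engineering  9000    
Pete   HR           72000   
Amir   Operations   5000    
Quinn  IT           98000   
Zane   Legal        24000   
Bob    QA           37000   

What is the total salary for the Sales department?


Sales department members:
  Bea: 91000
Total = 91000 = 91000

ANSWER: 91000


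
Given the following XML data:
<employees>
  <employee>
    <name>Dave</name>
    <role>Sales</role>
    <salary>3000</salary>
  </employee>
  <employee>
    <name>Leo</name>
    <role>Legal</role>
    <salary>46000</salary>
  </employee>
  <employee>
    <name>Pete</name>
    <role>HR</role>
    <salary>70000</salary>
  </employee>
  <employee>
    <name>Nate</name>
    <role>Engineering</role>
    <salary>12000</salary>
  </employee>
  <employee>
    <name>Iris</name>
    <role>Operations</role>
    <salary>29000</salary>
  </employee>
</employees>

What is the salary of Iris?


Searching for <employee> with <name>Iris</name>
Found at position 5
<salary>29000</salary>

ANSWER: 29000


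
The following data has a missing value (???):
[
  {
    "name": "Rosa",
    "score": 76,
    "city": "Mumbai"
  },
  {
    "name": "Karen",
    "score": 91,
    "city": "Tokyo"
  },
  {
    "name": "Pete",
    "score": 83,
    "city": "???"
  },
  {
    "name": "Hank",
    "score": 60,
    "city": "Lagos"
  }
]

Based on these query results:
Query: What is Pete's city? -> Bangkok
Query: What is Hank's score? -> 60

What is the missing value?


The missing value is Pete's city
From query: Pete's city = Bangkok

ANSWER: Bangkok


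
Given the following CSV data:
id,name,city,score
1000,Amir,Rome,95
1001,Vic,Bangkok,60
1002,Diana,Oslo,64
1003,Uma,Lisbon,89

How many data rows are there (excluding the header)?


Counting rows (excluding header):
Header: id,name,city,score
Data rows: 4

ANSWER: 4


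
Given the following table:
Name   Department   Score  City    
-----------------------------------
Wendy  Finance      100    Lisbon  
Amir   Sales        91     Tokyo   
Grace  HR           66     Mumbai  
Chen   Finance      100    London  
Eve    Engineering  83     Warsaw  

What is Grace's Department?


Row 3: Grace
Department = HR

ANSWER: HR


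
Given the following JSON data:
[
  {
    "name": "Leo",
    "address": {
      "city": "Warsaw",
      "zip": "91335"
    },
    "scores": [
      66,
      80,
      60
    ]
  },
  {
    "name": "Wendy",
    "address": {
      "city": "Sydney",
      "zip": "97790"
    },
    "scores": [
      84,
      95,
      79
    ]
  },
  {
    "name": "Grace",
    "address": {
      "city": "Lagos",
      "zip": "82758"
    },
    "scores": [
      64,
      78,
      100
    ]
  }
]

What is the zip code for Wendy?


Path: records[1].address.zip
Value: 97790

ANSWER: 97790
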